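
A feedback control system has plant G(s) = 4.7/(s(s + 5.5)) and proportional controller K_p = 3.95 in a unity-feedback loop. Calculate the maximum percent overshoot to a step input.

The closed-loop denominator s² + 5.5s + 18.57 gives ω_n = √18.57 = 4.309 and ζ = 5.5/(2ω_n) = 0.6382.
%OS = 100·exp(−πζ/√(1−ζ²)) = 100·exp(−π·0.6382/√0.5926) = 7.39%.

7.39%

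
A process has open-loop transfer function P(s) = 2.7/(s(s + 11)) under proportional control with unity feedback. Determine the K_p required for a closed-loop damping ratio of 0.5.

Closed-loop characteristic equation: s² + 11s + K_p·2.7 = 0.
So ω_n = √(2.7K_p) and 2ζω_n = 11, giving ζ = 11/(2√(2.7K_p)).
Setting ζ = 0.5: √(2.7K_p) = 11/(2·0.5) = 11, so K_p = 121/2.7 = 44.8.

K_p = 44.8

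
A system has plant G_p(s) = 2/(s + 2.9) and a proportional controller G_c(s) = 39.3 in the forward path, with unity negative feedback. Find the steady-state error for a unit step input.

0.0356

The loop is type 0. Static position error constant K_pos = G_c(0)·G_p(0) = 39.3·0.6897 = 27.1.
Steady-state error to a unit step: e_ss = 1/(1+K_pos) = 1/28.1 = 0.0356.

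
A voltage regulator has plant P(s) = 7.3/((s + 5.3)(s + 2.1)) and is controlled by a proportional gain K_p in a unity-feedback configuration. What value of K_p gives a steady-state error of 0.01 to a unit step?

Steady-state error for a unit step on this type-0 loop is 1/(1 + K_p·P(0)).
P(0) = 0.6559. Require 1/(1 + K_p·0.6559) = 0.01, so 1 + 0.6559·K_p = 100.
K_p = (100 − 1)/0.6559 = 151.

K_p = 151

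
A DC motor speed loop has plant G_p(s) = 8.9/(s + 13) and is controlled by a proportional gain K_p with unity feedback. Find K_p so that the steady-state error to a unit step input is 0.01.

Steady-state error for a unit step on this type-0 loop is 1/(1 + K_p·G_p(0)).
G_p(0) = 0.6846. Require 1/(1 + K_p·0.6846) = 0.01, so 1 + 0.6846·K_p = 100.
K_p = (100 − 1)/0.6846 = 145.

K_p = 145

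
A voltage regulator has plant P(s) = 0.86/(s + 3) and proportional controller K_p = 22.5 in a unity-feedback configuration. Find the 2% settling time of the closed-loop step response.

Closed-loop transfer function: T(s) = K_p·P(s)/(1 + K_p·P(s)) = 19.35/(s + 3 + 19.35) = 19.35/(s + 22.35).
Time constant τ = 1/22.35 = 0.04474 s, so the 2% settling time is about 4τ = 0.179 s.

T_s ≈ 0.179 s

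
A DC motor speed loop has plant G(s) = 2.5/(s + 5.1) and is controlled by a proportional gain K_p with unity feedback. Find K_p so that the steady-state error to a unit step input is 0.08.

The loop is type 0, so e_ss(step) = 1/(1 + K_pos) with K_pos = K_p·G(0).
G(0) = 0.4902. Require 1/(1 + K_p·0.4902) = 0.08, so 1 + 0.4902·K_p = 12.5.
K_p = (12.5 − 1)/0.4902 = 23.5.

K_p = 23.5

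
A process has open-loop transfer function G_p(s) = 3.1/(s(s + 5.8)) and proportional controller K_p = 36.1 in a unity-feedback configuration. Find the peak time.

From 1 + K_pG_p(s) = 0: s² + 5.8s + 111.9 = 0 ⇒ ω_n = 10.58, ζ = 0.2741.
Damped frequency ω_d = ω_n√(1−ζ²) = 10.17 rad/s, so peak time T_p = π/ω_d = 0.309 s.

T_p = 0.309 s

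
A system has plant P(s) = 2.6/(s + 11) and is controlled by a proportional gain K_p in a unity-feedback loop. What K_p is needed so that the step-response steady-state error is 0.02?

For a type-0 loop with proportional control, e_ss = 1/(1 + K_p·P(0)).
P(0) = 0.2364. Require 1/(1 + K_p·0.2364) = 0.02, so 1 + 0.2364·K_p = 50.
K_p = (50 − 1)/0.2364 = 207.

K_p = 207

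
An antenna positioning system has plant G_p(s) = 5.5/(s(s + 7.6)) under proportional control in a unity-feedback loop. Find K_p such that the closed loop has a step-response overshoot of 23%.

K_p = 14.6

From %OS = 100·exp(−πζ/√(1−ζ²)) = 23%, ζ = −ln(0.23)/√(π²+ln²(0.23)) = 0.4237.
Characteristic equation s² + 7.6s + 5.5K_p = 0 gives ζ = 7.6/(2√(5.5K_p)).
Setting ζ = 0.4237: √(5.5K_p) = 7.6/(2·0.4237) = 8.968, so K_p = 80.42/5.5 = 14.6.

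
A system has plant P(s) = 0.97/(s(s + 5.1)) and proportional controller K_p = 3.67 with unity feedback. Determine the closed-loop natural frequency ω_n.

ω_n = 1.89 rad/s

1 + K_p·P(s) = 0 gives s² + 5.1s + 3.56 = 0.
Matching s² + 2ζω_n s + ω_n²: ω_n = √3.56 = 1.887 rad/s and 2ζω_n = 5.1, so ζ = 5.1/(2·1.887) = 1.35.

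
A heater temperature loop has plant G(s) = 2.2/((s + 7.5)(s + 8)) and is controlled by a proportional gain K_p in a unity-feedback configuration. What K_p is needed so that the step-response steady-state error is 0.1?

Steady-state error for a unit step on this type-0 loop is 1/(1 + K_p·G(0)).
G(0) = 0.03667. Require 1/(1 + K_p·0.03667) = 0.1, so 1 + 0.03667·K_p = 10.
K_p = (10 − 1)/0.03667 = 245.

K_p = 245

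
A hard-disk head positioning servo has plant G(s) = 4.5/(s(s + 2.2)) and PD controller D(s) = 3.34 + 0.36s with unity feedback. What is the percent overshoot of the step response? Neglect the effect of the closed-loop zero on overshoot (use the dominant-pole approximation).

Forward path: (3.34 + 0.36s)·4.5/(s(s+2.2)). The closed-loop characteristic equation is s² + (2.2 + 4.5·0.36)s + 4.5·3.34 = 0.
That is s² + 3.82s + 15.03 = 0, so ω_n = 3.877 rad/s and ζ = 3.82/(2·3.877) = 0.4927.
%OS = 100·exp(−πζ/√(1−ζ²)) = 16.9%.

16.9%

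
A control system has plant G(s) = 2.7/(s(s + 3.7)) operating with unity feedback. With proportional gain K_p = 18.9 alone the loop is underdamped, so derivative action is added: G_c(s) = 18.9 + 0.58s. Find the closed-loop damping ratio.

Forward path: (18.9 + 0.58s)·2.7/(s(s+3.7)). The closed-loop characteristic equation is s² + (3.7 + 2.7·0.58)s + 2.7·18.9 = 0.
That is s² + 5.266s + 51.03 = 0, so ω_n = 7.144 rad/s and ζ = 5.266/(2·7.144) = 0.3686.

ζ = 0.369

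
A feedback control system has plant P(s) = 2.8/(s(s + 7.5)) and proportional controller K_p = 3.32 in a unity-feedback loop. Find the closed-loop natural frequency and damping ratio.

1 + K_p·P(s) = 0 gives s² + 7.5s + 9.296 = 0.
Matching s² + 2ζω_n s + ω_n²: ω_n = √9.296 = 3.049 rad/s and 2ζω_n = 7.5, so ζ = 7.5/(2·3.049) = 1.23.

ω_n = 3.05 rad/s, ζ = 1.23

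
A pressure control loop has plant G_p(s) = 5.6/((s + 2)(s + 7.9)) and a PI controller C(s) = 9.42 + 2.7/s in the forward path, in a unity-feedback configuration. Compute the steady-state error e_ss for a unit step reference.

0

The open loop C(s)G_p(s) has a pole at the origin (type 1), so the static position error constant is infinite and e_ss = 1/(1+∞) = 0.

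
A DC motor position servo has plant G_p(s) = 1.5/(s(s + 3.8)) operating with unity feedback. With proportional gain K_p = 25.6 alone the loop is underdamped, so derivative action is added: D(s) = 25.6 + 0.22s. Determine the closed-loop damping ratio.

Forward path: (25.6 + 0.22s)·1.5/(s(s+3.8)). The closed-loop characteristic equation is s² + (3.8 + 1.5·0.22)s + 1.5·25.6 = 0.
That is s² + 4.13s + 38.4 = 0, so ω_n = 6.197 rad/s and ζ = 4.13/(2·6.197) = 0.3332.

ζ = 0.333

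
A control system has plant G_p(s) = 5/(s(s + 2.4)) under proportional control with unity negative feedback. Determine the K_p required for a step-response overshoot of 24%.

K_p = 1.68

From %OS = 100·exp(−πζ/√(1−ζ²)) = 24%, ζ = −ln(0.24)/√(π²+ln²(0.24)) = 0.4136.
Characteristic equation s² + 2.4s + 5K_p = 0 gives ζ = 2.4/(2√(5K_p)).
Setting ζ = 0.4136: √(5K_p) = 2.4/(2·0.4136) = 2.901, so K_p = 8.418/5 = 1.68.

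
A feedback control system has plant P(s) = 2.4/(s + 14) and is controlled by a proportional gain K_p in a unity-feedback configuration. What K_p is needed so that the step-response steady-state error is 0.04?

The loop is type 0, so e_ss(step) = 1/(1 + K_pos) with K_pos = K_p·P(0).
P(0) = 0.1714. Require 1/(1 + K_p·0.1714) = 0.04, so 1 + 0.1714·K_p = 25.
K_p = (25 − 1)/0.1714 = 140.

K_p = 140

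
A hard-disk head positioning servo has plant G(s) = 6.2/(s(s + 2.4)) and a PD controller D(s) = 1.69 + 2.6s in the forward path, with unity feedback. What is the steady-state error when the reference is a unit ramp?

0.229

The loop has one pole at the origin (type 1). Velocity error constant K_v = lim_{s→0} s·D(s)G(s) = 1.69·6.2/2.4 = 4.366.
Steady-state error to a unit ramp: e_ss = 1/K_v = 0.229.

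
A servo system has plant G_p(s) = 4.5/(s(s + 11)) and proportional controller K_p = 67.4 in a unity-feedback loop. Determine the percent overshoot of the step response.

From 1 + K_pG_p(s) = 0: s² + 11s + 303.3 = 0 ⇒ ω_n = 17.42, ζ = 0.3158.
%OS = 100·exp(−πζ/√(1−ζ²)) = 100·exp(−π·0.3158/√0.9003) = 35.1%.

35.1%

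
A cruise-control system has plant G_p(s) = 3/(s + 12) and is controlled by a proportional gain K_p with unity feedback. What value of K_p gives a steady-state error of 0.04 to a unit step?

K_p = 96

The loop is type 0, so e_ss(step) = 1/(1 + K_pos) with K_pos = K_p·G_p(0).
G_p(0) = 0.25. Require 1/(1 + K_p·0.25) = 0.04, so 1 + 0.25·K_p = 25.
K_p = (25 − 1)/0.25 = 96.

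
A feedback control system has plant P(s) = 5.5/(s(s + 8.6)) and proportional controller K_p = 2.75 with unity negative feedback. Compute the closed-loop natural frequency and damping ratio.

ω_n = 3.89 rad/s, ζ = 1.11

With unity feedback the closed-loop characteristic equation is s² + 8.6s + 2.75·5.5 = s² + 8.6s + 15.12 = 0.
Matching s² + 2ζω_n s + ω_n²: ω_n = √15.12 = 3.889 rad/s and 2ζω_n = 8.6, so ζ = 8.6/(2·3.889) = 1.11.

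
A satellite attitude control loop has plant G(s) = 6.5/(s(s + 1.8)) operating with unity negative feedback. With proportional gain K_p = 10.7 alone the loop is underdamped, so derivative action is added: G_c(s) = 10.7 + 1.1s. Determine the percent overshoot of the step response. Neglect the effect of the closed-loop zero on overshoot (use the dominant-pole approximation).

13.6%

Forward path: (10.7 + 1.1s)·6.5/(s(s+1.8)). The closed-loop characteristic equation is s² + (1.8 + 6.5·1.1)s + 6.5·10.7 = 0.
That is s² + 8.95s + 69.55 = 0, so ω_n = 8.34 rad/s and ζ = 8.95/(2·8.34) = 0.5366.
%OS = 100·exp(−πζ/√(1−ζ²)) = 13.6%.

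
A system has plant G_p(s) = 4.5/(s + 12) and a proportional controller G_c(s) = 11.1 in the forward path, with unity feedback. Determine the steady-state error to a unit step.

The loop is type 0. Static position error constant K_pos = G_c(0)·G_p(0) = 11.1·0.375 = 4.162.
Steady-state error to a unit step: e_ss = 1/(1+K_pos) = 1/5.162 = 0.194.

0.194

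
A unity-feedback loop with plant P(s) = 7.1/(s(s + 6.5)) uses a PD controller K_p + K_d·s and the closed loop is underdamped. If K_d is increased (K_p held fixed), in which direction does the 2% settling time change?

Characteristic equation s² + (6.5 + 7.1K_d)s + 7.1K_p = 0: raising K_d increases ζω_n = (6.5+7.1K_d)/2 while the loop stays underdamped, so T_s ≈ 4/(ζω_n) decreases.

decrease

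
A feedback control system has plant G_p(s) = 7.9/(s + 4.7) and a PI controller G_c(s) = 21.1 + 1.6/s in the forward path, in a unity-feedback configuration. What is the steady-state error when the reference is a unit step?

0

The open loop G_c(s)G_p(s) has a pole at the origin (type 1), so the static position error constant is infinite and e_ss = 1/(1+∞) = 0.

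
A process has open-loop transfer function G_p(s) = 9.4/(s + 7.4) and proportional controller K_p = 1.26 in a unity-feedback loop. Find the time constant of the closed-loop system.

Closed-loop transfer function: T(s) = K_p·G_p(s)/(1 + K_p·G_p(s)) = 11.84/(s + 7.4 + 11.84) = 11.84/(s + 19.24).
Time constant τ = 1/19.24 = 0.052 s.

τ = 0.052 s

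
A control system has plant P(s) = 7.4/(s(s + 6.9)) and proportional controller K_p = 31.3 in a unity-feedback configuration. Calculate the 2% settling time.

From 1 + K_pP(s) = 0: s² + 6.9s + 231.6 = 0 ⇒ ω_n = 15.22, ζ = 0.2267.
2% settling time T_s ≈ 4/(ζω_n) = 4/3.45 = 1.16 s.

T_s ≈ 1.16 s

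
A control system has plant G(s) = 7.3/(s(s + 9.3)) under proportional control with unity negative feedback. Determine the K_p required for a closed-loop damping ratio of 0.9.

K_p = 3.66

Closed-loop characteristic equation: s² + 9.3s + K_p·7.3 = 0.
So ω_n = √(7.3K_p) and 2ζω_n = 9.3, giving ζ = 9.3/(2√(7.3K_p)).
Setting ζ = 0.9: √(7.3K_p) = 9.3/(2·0.9) = 5.167, so K_p = 26.69/7.3 = 3.66.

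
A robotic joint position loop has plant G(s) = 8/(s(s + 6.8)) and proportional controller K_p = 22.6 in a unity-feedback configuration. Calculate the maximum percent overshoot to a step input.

From 1 + K_pG(s) = 0: s² + 6.8s + 180.8 = 0 ⇒ ω_n = 13.45, ζ = 0.2529.
%OS = 100·exp(−πζ/√(1−ζ²)) = 100·exp(−π·0.2529/√0.9361) = 44%.

44%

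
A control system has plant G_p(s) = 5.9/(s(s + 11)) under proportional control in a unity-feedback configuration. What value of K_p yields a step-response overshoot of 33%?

From %OS = 100·exp(−πζ/√(1−ζ²)) = 33%, ζ = −ln(0.33)/√(π²+ln²(0.33)) = 0.3328.
Characteristic equation s² + 11s + 5.9K_p = 0 gives ζ = 11/(2√(5.9K_p)).
Setting ζ = 0.3328: √(5.9K_p) = 11/(2·0.3328) = 16.53, so K_p = 273.1/5.9 = 46.3.

K_p = 46.3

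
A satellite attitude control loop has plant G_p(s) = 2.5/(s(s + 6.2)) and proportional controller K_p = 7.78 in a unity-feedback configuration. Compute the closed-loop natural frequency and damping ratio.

1 + K_p·G_p(s) = 0 gives s² + 6.2s + 19.45 = 0.
Matching s² + 2ζω_n s + ω_n²: ω_n = √19.45 = 4.41 rad/s and 2ζω_n = 6.2, so ζ = 6.2/(2·4.41) = 0.703.

ω_n = 4.41 rad/s, ζ = 0.703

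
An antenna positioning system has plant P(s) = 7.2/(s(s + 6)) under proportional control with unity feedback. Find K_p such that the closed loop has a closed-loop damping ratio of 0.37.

K_p = 9.13

Closed-loop characteristic equation: s² + 6s + K_p·7.2 = 0.
So ω_n = √(7.2K_p) and 2ζω_n = 6, giving ζ = 6/(2√(7.2K_p)).
Setting ζ = 0.37: √(7.2K_p) = 6/(2·0.37) = 8.108, so K_p = 65.74/7.2 = 9.13.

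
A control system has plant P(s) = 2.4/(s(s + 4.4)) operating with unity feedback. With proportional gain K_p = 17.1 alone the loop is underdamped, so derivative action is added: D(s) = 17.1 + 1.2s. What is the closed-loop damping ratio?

Forward path: (17.1 + 1.2s)·2.4/(s(s+4.4)). The closed-loop characteristic equation is s² + (4.4 + 2.4·1.2)s + 2.4·17.1 = 0.
That is s² + 7.28s + 41.04 = 0, so ω_n = 6.406 rad/s and ζ = 7.28/(2·6.406) = 0.5682.

ζ = 0.568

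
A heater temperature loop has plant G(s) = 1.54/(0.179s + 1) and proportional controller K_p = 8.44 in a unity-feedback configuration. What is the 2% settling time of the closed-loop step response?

Closed loop: T(s) = K_p·G/(1+K_p·G) = 13/(0.179s + 1 + 13), with pole at s = −(1 + 13)/0.179 = −78.2.
τ = 1/78.2 = 0.01279 s, so 2% settling time ≈ 4τ = 0.0512 s.

T_s ≈ 0.0512 s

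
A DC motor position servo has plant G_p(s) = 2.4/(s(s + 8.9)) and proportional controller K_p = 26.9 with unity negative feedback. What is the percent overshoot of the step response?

From 1 + K_pG_p(s) = 0: s² + 8.9s + 64.56 = 0 ⇒ ω_n = 8.035, ζ = 0.5538.
%OS = 100·exp(−πζ/√(1−ζ²)) = 100·exp(−π·0.5538/√0.6933) = 12.4%.

12.4%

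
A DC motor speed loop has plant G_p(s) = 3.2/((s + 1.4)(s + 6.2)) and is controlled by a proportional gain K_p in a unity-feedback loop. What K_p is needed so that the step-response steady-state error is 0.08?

K_p = 31.2

The loop is type 0, so e_ss(step) = 1/(1 + K_pos) with K_pos = K_p·G_p(0).
G_p(0) = 0.3687. Require 1/(1 + K_p·0.3687) = 0.08, so 1 + 0.3687·K_p = 12.5.
K_p = (12.5 − 1)/0.3687 = 31.2.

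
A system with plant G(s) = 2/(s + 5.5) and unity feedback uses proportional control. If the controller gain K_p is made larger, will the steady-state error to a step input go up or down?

e_ss = 1/(1 + K_p·G(0)); a larger K_p raises the denominator, so e_ss decreases.

decrease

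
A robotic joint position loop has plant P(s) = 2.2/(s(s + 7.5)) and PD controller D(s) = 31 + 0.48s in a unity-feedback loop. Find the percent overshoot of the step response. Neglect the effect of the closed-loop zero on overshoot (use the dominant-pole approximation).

14.9%

Forward path: (31 + 0.48s)·2.2/(s(s+7.5)). The closed-loop characteristic equation is s² + (7.5 + 2.2·0.48)s + 2.2·31 = 0.
That is s² + 8.556s + 68.2 = 0, so ω_n = 8.258 rad/s and ζ = 8.556/(2·8.258) = 0.518.
%OS = 100·exp(−πζ/√(1−ζ²)) = 14.9%.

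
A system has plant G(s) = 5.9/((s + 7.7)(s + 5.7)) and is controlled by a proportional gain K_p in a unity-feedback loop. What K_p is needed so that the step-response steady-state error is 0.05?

K_p = 141

For a type-0 loop with proportional control, e_ss = 1/(1 + K_p·G(0)).
G(0) = 0.1344. Require 1/(1 + K_p·0.1344) = 0.05, so 1 + 0.1344·K_p = 20.
K_p = (20 − 1)/0.1344 = 141.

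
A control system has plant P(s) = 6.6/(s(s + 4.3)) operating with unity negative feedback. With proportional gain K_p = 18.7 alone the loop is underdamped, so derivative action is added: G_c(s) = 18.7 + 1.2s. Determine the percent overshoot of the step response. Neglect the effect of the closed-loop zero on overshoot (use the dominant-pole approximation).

12.6%

Forward path: (18.7 + 1.2s)·6.6/(s(s+4.3)). The closed-loop characteristic equation is s² + (4.3 + 6.6·1.2)s + 6.6·18.7 = 0.
That is s² + 12.22s + 123.4 = 0, so ω_n = 11.11 rad/s and ζ = 12.22/(2·11.11) = 0.55.
%OS = 100·exp(−πζ/√(1−ζ²)) = 12.6%.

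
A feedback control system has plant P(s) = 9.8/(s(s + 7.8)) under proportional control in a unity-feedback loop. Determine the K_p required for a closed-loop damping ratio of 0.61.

Closed-loop characteristic equation: s² + 7.8s + K_p·9.8 = 0.
So ω_n = √(9.8K_p) and 2ζω_n = 7.8, giving ζ = 7.8/(2√(9.8K_p)).
Setting ζ = 0.61: √(9.8K_p) = 7.8/(2·0.61) = 6.393, so K_p = 40.88/9.8 = 4.17.

K_p = 4.17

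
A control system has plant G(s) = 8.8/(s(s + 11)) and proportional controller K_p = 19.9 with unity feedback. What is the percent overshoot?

From 1 + K_pG(s) = 0: s² + 11s + 175.1 = 0 ⇒ ω_n = 13.23, ζ = 0.4156.
%OS = 100·exp(−πζ/√(1−ζ²)) = 100·exp(−π·0.4156/√0.8273) = 23.8%.

23.8%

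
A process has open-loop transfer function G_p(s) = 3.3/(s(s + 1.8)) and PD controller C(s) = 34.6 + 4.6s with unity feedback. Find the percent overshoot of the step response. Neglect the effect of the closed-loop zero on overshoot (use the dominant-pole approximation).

Forward path: (34.6 + 4.6s)·3.3/(s(s+1.8)). The closed-loop characteristic equation is s² + (1.8 + 3.3·4.6)s + 3.3·34.6 = 0.
That is s² + 16.98s + 114.2 = 0, so ω_n = 10.69 rad/s and ζ = 16.98/(2·10.69) = 0.7945.
%OS = 100·exp(−πζ/√(1−ζ²)) = 1.64%.

1.64%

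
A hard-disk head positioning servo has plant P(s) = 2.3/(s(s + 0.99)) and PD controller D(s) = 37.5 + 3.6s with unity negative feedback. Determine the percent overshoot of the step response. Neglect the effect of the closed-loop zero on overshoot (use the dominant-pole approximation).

Forward path: (37.5 + 3.6s)·2.3/(s(s+0.99)). The closed-loop characteristic equation is s² + (0.99 + 2.3·3.6)s + 2.3·37.5 = 0.
That is s² + 9.27s + 86.25 = 0, so ω_n = 9.287 rad/s and ζ = 9.27/(2·9.287) = 0.4991.
%OS = 100·exp(−πζ/√(1−ζ²)) = 16.4%.

16.4%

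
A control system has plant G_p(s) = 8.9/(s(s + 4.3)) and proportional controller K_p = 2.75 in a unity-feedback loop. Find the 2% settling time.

T_s ≈ 1.86 s

Closed-loop characteristic equation: s² + 4.3s + 24.48 = 0, so ω_n = 4.947 rad/s and ζ = 4.3/(2·4.947) = 0.4346.
2% settling time T_s ≈ 4/(ζω_n) = 4/2.15 = 1.86 s.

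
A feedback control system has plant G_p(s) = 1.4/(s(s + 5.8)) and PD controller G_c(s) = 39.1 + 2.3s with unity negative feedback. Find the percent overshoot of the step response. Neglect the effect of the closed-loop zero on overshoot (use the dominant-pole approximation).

8.93%

Forward path: (39.1 + 2.3s)·1.4/(s(s+5.8)). The closed-loop characteristic equation is s² + (5.8 + 1.4·2.3)s + 1.4·39.1 = 0.
That is s² + 9.02s + 54.74 = 0, so ω_n = 7.399 rad/s and ζ = 9.02/(2·7.399) = 0.6096.
%OS = 100·exp(−πζ/√(1−ζ²)) = 8.93%.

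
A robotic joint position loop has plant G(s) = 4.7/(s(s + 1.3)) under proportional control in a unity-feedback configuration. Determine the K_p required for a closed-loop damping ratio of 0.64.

K_p = 0.219

Closed-loop characteristic equation: s² + 1.3s + K_p·4.7 = 0.
So ω_n = √(4.7K_p) and 2ζω_n = 1.3, giving ζ = 1.3/(2√(4.7K_p)).
Setting ζ = 0.64: √(4.7K_p) = 1.3/(2·0.64) = 1.016, so K_p = 1.031/4.7 = 0.219.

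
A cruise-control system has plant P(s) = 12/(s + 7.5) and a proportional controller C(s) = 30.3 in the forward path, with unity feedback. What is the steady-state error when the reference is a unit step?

0.0202

The loop is type 0. Static position error constant K_pos = C(0)·P(0) = 30.3·1.6 = 48.48.
Steady-state error to a unit step: e_ss = 1/(1+K_pos) = 1/49.48 = 0.0202.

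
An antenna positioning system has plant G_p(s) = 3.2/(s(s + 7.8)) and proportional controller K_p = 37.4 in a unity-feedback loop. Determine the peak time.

The closed-loop denominator s² + 7.8s + 119.7 gives ω_n = √119.7 = 10.94 and ζ = 7.8/(2ω_n) = 0.3565.
Damped frequency ω_d = ω_n√(1−ζ²) = 10.22 rad/s, so peak time T_p = π/ω_d = 0.307 s.

T_p = 0.307 s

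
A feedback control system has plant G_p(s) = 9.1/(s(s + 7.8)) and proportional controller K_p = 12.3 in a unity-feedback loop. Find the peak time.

From 1 + K_pG_p(s) = 0: s² + 7.8s + 111.9 = 0 ⇒ ω_n = 10.58, ζ = 0.3686.
Damped frequency ω_d = ω_n√(1−ζ²) = 9.835 rad/s, so peak time T_p = π/ω_d = 0.319 s.

T_p = 0.319 s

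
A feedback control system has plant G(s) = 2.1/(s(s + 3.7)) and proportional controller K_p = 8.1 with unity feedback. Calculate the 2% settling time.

T_s ≈ 2.16 s

The closed-loop denominator s² + 3.7s + 17.01 gives ω_n = √17.01 = 4.124 and ζ = 3.7/(2ω_n) = 0.4486.
2% settling time T_s ≈ 4/(ζω_n) = 4/1.85 = 2.16 s.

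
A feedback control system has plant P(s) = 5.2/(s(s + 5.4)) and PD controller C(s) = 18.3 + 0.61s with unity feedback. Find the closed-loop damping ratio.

Forward path: (18.3 + 0.61s)·5.2/(s(s+5.4)). The closed-loop characteristic equation is s² + (5.4 + 5.2·0.61)s + 5.2·18.3 = 0.
That is s² + 8.572s + 95.16 = 0, so ω_n = 9.755 rad/s and ζ = 8.572/(2·9.755) = 0.4394.

ζ = 0.439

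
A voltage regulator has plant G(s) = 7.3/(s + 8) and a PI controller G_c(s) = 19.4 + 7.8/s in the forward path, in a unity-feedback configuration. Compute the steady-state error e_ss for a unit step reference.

The open loop G_c(s)G(s) has a pole at the origin (type 1), so the static position error constant is infinite and e_ss = 1/(1+∞) = 0.

0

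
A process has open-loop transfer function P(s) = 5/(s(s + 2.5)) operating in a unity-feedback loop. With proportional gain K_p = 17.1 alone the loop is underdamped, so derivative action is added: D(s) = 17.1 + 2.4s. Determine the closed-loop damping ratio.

Forward path: (17.1 + 2.4s)·5/(s(s+2.5)). The closed-loop characteristic equation is s² + (2.5 + 5·2.4)s + 5·17.1 = 0.
That is s² + 14.5s + 85.5 = 0, so ω_n = 9.247 rad/s and ζ = 14.5/(2·9.247) = 0.7841.

ζ = 0.784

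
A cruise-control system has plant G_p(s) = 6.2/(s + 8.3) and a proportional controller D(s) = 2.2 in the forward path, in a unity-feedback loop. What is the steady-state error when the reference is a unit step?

0.378

The loop is type 0. Static position error constant K_pos = D(0)·G_p(0) = 2.2·0.747 = 1.643.
Steady-state error to a unit step: e_ss = 1/(1+K_pos) = 1/2.643 = 0.378.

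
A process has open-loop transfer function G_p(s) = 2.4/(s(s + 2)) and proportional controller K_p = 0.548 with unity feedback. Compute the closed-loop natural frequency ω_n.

ω_n = 1.15 rad/s

1 + K_p·G_p(s) = 0 gives s² + 2s + 1.315 = 0.
So ω_n² = 1.315 ⇒ ω_n = 1.147 rad/s, and ζ = 2/(2ω_n) = 0.872.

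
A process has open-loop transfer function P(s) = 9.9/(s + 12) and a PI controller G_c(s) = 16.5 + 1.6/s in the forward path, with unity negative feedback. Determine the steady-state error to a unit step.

The open loop G_c(s)P(s) has a pole at the origin (type 1), so the static position error constant is infinite and e_ss = 1/(1+∞) = 0.

0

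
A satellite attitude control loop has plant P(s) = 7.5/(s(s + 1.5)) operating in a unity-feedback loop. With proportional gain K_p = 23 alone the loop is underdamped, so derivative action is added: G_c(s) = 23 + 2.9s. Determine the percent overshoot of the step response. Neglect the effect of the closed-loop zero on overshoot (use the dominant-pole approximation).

0.254%

Forward path: (23 + 2.9s)·7.5/(s(s+1.5)). The closed-loop characteristic equation is s² + (1.5 + 7.5·2.9)s + 7.5·23 = 0.
That is s² + 23.25s + 172.5 = 0, so ω_n = 13.13 rad/s and ζ = 23.25/(2·13.13) = 0.8851.
%OS = 100·exp(−πζ/√(1−ζ²)) = 0.254%.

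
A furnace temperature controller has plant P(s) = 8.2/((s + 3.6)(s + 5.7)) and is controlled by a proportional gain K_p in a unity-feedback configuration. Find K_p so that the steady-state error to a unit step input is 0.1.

K_p = 22.5

Steady-state error for a unit step on this type-0 loop is 1/(1 + K_p·P(0)).
P(0) = 0.3996. Require 1/(1 + K_p·0.3996) = 0.1, so 1 + 0.3996·K_p = 10.
K_p = (10 − 1)/0.3996 = 22.5.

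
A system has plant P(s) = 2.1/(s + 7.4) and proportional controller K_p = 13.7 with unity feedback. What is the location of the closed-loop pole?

Closed-loop transfer function: T(s) = K_p·P(s)/(1 + K_p·P(s)) = 28.77/(s + 7.4 + 28.77) = 28.77/(s + 36.17).
The closed-loop pole is at s = −36.17.

s = -36.17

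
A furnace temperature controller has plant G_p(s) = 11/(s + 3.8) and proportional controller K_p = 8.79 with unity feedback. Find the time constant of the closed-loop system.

τ = 0.00995 s

Closed-loop transfer function: T(s) = K_p·G_p(s)/(1 + K_p·G_p(s)) = 96.69/(s + 3.8 + 96.69) = 96.69/(s + 100.5).
Time constant τ = 1/100.5 = 0.00995 s.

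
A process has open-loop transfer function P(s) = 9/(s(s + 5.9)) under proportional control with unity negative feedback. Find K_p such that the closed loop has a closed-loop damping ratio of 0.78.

Closed-loop characteristic equation: s² + 5.9s + K_p·9 = 0.
So ω_n = √(9K_p) and 2ζω_n = 5.9, giving ζ = 5.9/(2√(9K_p)).
Setting ζ = 0.78: √(9K_p) = 5.9/(2·0.78) = 3.782, so K_p = 14.3/9 = 1.59.

K_p = 1.59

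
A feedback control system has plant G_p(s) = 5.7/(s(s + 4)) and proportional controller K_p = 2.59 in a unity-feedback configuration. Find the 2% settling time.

From 1 + K_pG_p(s) = 0: s² + 4s + 14.76 = 0 ⇒ ω_n = 3.842, ζ = 0.5205.
2% settling time T_s ≈ 4/(ζω_n) = 4/2 = 2 s.

T_s ≈ 2 s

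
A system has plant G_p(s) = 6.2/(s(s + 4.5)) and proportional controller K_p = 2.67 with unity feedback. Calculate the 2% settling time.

T_s ≈ 1.78 s

Closed-loop characteristic equation: s² + 4.5s + 16.55 = 0, so ω_n = 4.069 rad/s and ζ = 4.5/(2·4.069) = 0.553.
2% settling time T_s ≈ 4/(ζω_n) = 4/2.25 = 1.78 s.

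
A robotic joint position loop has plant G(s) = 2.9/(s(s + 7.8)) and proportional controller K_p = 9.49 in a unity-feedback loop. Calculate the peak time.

The closed-loop denominator s² + 7.8s + 27.52 gives ω_n = √27.52 = 5.246 and ζ = 7.8/(2ω_n) = 0.7434.
Damped frequency ω_d = ω_n√(1−ζ²) = 3.509 rad/s, so peak time T_p = π/ω_d = 0.895 s.

T_p = 0.895 s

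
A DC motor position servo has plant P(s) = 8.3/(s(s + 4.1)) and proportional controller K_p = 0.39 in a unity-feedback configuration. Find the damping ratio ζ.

ζ = 1.14

1 + K_p·P(s) = 0 gives s² + 4.1s + 3.237 = 0.
So ω_n² = 3.237 ⇒ ω_n = 1.799 rad/s, and ζ = 4.1/(2ω_n) = 1.14.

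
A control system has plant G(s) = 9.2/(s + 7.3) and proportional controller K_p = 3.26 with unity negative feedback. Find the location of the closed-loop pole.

s = -37.29

Closed-loop transfer function: T(s) = K_p·G(s)/(1 + K_p·G(s)) = 29.99/(s + 7.3 + 29.99) = 29.99/(s + 37.29).
The closed-loop pole is at s = −37.29.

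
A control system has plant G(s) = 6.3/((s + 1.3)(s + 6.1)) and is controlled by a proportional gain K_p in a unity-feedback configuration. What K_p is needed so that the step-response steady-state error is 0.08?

The loop is type 0, so e_ss(step) = 1/(1 + K_pos) with K_pos = K_p·G(0).
G(0) = 0.7945. Require 1/(1 + K_p·0.7945) = 0.08, so 1 + 0.7945·K_p = 12.5.
K_p = (12.5 − 1)/0.7945 = 14.5.

K_p = 14.5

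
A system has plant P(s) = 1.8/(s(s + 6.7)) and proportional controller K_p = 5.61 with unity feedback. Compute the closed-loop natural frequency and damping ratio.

The closed-loop denominator is s(s+6.7) + 5.61·1.8 = s² + 6.7s + 10.1.
Matching s² + 2ζω_n s + ω_n²: ω_n = √10.1 = 3.178 rad/s and 2ζω_n = 6.7, so ζ = 6.7/(2·3.178) = 1.05.

ω_n = 3.18 rad/s, ζ = 1.05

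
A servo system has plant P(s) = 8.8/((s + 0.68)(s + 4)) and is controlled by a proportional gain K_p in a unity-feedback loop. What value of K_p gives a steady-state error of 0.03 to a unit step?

K_p = 9.99

For a type-0 loop with proportional control, e_ss = 1/(1 + K_p·P(0)).
P(0) = 3.235. Require 1/(1 + K_p·3.235) = 0.03, so 1 + 3.235·K_p = 33.33.
K_p = (33.33 − 1)/3.235 = 9.99.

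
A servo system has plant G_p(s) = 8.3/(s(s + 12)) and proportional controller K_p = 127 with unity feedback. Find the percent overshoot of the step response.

55.4%

From 1 + K_pG_p(s) = 0: s² + 12s + 1054 = 0 ⇒ ω_n = 32.47, ζ = 0.1848.
%OS = 100·exp(−πζ/√(1−ζ²)) = 100·exp(−π·0.1848/√0.9658) = 55.4%.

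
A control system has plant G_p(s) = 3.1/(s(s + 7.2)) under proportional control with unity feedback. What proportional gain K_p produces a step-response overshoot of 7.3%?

K_p = 10.2

From %OS = 100·exp(−πζ/√(1−ζ²)) = 7.3%, ζ = −ln(0.073)/√(π²+ln²(0.073)) = 0.6401.
Characteristic equation s² + 7.2s + 3.1K_p = 0 gives ζ = 7.2/(2√(3.1K_p)).
Setting ζ = 0.6401: √(3.1K_p) = 7.2/(2·0.6401) = 5.624, so K_p = 31.63/3.1 = 10.2.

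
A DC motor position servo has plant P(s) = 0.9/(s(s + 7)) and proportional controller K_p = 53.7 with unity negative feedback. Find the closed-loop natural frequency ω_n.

The closed-loop denominator is s(s+7) + 53.7·0.9 = s² + 7s + 48.33.
So ω_n² = 48.33 ⇒ ω_n = 6.952 rad/s, and ζ = 7/(2ω_n) = 0.503.

ω_n = 6.95 rad/s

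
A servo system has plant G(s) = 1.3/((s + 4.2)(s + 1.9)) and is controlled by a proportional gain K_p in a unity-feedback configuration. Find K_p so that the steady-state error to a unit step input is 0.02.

K_p = 301

Steady-state error for a unit step on this type-0 loop is 1/(1 + K_p·G(0)).
G(0) = 0.1629. Require 1/(1 + K_p·0.1629) = 0.02, so 1 + 0.1629·K_p = 50.
K_p = (50 − 1)/0.1629 = 301.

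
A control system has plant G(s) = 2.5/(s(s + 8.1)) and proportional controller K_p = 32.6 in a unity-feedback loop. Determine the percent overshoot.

From 1 + K_pG(s) = 0: s² + 8.1s + 81.5 = 0 ⇒ ω_n = 9.028, ζ = 0.4486.
%OS = 100·exp(−πζ/√(1−ζ²)) = 100·exp(−π·0.4486/√0.7987) = 20.7%.

20.7%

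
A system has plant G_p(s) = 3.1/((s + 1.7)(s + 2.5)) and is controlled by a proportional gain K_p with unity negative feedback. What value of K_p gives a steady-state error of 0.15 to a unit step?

Steady-state error for a unit step on this type-0 loop is 1/(1 + K_p·G_p(0)).
G_p(0) = 0.7294. Require 1/(1 + K_p·0.7294) = 0.15, so 1 + 0.7294·K_p = 6.667.
K_p = (6.667 − 1)/0.7294 = 7.77.

K_p = 7.77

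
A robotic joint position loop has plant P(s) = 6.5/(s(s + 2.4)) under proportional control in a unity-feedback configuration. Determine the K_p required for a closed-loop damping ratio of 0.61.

Closed-loop characteristic equation: s² + 2.4s + K_p·6.5 = 0.
So ω_n = √(6.5K_p) and 2ζω_n = 2.4, giving ζ = 2.4/(2√(6.5K_p)).
Setting ζ = 0.61: √(6.5K_p) = 2.4/(2·0.61) = 1.967, so K_p = 3.87/6.5 = 0.595.

K_p = 0.595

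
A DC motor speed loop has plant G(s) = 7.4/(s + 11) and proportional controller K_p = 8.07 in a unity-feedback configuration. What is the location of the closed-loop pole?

Closed-loop transfer function: T(s) = K_p·G(s)/(1 + K_p·G(s)) = 59.72/(s + 11 + 59.72) = 59.72/(s + 70.72).
The closed-loop pole is at s = −70.72.

s = -70.72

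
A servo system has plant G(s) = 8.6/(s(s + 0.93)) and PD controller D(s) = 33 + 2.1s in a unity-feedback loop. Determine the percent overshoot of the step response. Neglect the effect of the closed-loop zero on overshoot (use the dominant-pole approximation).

11.7%

Forward path: (33 + 2.1s)·8.6/(s(s+0.93)). The closed-loop characteristic equation is s² + (0.93 + 8.6·2.1)s + 8.6·33 = 0.
That is s² + 18.99s + 283.8 = 0, so ω_n = 16.85 rad/s and ζ = 18.99/(2·16.85) = 0.5636.
%OS = 100·exp(−πζ/√(1−ζ²)) = 11.7%.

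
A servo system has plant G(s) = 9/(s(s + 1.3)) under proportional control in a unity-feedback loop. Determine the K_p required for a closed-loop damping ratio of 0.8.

K_p = 0.0734

Closed-loop characteristic equation: s² + 1.3s + K_p·9 = 0.
So ω_n = √(9K_p) and 2ζω_n = 1.3, giving ζ = 1.3/(2√(9K_p)).
Setting ζ = 0.8: √(9K_p) = 1.3/(2·0.8) = 0.8125, so K_p = 0.6602/9 = 0.0734.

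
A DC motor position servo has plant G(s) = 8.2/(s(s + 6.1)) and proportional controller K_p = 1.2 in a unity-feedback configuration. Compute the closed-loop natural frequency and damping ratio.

The closed-loop denominator is s(s+6.1) + 1.2·8.2 = s² + 6.1s + 9.84.
Matching s² + 2ζω_n s + ω_n²: ω_n = √9.84 = 3.137 rad/s and 2ζω_n = 6.1, so ζ = 6.1/(2·3.137) = 0.972.

ω_n = 3.14 rad/s, ζ = 0.972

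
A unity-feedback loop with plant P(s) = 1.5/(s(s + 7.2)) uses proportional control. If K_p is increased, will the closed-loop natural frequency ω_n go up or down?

increase

ω_n = √(1.5·K_p), which grows with K_p.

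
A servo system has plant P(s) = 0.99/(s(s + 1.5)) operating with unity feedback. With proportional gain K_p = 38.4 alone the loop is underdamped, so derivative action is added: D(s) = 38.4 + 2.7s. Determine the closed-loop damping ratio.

Forward path: (38.4 + 2.7s)·0.99/(s(s+1.5)). The closed-loop characteristic equation is s² + (1.5 + 0.99·2.7)s + 0.99·38.4 = 0.
That is s² + 4.173s + 38.02 = 0, so ω_n = 6.166 rad/s and ζ = 4.173/(2·6.166) = 0.3384.

ζ = 0.338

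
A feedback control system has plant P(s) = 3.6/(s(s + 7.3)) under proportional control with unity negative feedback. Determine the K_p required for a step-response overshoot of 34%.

K_p = 35.1

From %OS = 100·exp(−πζ/√(1−ζ²)) = 34%, ζ = −ln(0.34)/√(π²+ln²(0.34)) = 0.3248.
Characteristic equation s² + 7.3s + 3.6K_p = 0 gives ζ = 7.3/(2√(3.6K_p)).
Setting ζ = 0.3248: √(3.6K_p) = 7.3/(2·0.3248) = 11.24, so K_p = 126.3/3.6 = 35.1.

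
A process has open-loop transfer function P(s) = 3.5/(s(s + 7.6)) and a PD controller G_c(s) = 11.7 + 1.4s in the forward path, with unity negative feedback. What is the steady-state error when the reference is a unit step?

0

The open loop G_c(s)P(s) has a pole at the origin (type 1), so the static position error constant is infinite and e_ss = 1/(1+∞) = 0.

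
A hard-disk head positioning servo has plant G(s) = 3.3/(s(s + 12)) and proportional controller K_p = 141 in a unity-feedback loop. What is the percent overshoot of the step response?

40.3%

The closed-loop denominator s² + 12s + 465.3 gives ω_n = √465.3 = 21.57 and ζ = 12/(2ω_n) = 0.2782.
%OS = 100·exp(−πζ/√(1−ζ²)) = 100·exp(−π·0.2782/√0.9226) = 40.3%.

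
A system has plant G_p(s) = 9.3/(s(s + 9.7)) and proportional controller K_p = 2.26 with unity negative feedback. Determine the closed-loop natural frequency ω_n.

1 + K_p·G_p(s) = 0 gives s² + 9.7s + 21.02 = 0.
So ω_n² = 21.02 ⇒ ω_n = 4.585 rad/s, and ζ = 9.7/(2ω_n) = 1.06.

ω_n = 4.58 rad/s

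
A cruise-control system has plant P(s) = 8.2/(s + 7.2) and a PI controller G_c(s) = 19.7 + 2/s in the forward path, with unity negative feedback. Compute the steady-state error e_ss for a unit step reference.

The open loop G_c(s)P(s) has a pole at the origin (type 1), so the static position error constant is infinite and e_ss = 1/(1+∞) = 0.

0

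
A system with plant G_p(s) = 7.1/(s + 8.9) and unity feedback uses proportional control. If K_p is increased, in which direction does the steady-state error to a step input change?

decrease

The position error constant K_pos = K_p·G_p(0) grows with K_p, and e_ss = 1/(1+K_pos) falls.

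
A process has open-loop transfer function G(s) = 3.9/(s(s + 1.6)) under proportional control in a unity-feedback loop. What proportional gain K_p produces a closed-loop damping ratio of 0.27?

Closed-loop characteristic equation: s² + 1.6s + K_p·3.9 = 0.
So ω_n = √(3.9K_p) and 2ζω_n = 1.6, giving ζ = 1.6/(2√(3.9K_p)).
Setting ζ = 0.27: √(3.9K_p) = 1.6/(2·0.27) = 2.963, so K_p = 8.779/3.9 = 2.25.

K_p = 2.25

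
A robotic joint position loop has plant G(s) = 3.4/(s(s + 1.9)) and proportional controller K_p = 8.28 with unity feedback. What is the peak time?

T_p = 0.602 s

The closed-loop denominator s² + 1.9s + 28.15 gives ω_n = √28.15 = 5.306 and ζ = 1.9/(2ω_n) = 0.179.
Damped frequency ω_d = ω_n√(1−ζ²) = 5.22 rad/s, so peak time T_p = π/ω_d = 0.602 s.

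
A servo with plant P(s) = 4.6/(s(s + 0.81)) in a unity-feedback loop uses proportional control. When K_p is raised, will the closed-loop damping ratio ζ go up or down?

ζ = 0.81/(2√(4.6K_p)); increasing K_p raises the denominator, so ζ falls.

decrease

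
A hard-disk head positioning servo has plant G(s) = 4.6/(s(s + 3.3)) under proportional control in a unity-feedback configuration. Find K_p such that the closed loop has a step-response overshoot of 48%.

K_p = 11.4

From %OS = 100·exp(−πζ/√(1−ζ²)) = 48%, ζ = −ln(0.48)/√(π²+ln²(0.48)) = 0.2275.
Characteristic equation s² + 3.3s + 4.6K_p = 0 gives ζ = 3.3/(2√(4.6K_p)).
Setting ζ = 0.2275: √(4.6K_p) = 3.3/(2·0.2275) = 7.253, so K_p = 52.6/4.6 = 11.4.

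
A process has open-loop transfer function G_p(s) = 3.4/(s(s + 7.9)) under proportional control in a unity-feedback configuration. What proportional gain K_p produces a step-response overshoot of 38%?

K_p = 53

From %OS = 100·exp(−πζ/√(1−ζ²)) = 38%, ζ = −ln(0.38)/√(π²+ln²(0.38)) = 0.2943.
Characteristic equation s² + 7.9s + 3.4K_p = 0 gives ζ = 7.9/(2√(3.4K_p)).
Setting ζ = 0.2943: √(3.4K_p) = 7.9/(2·0.2943) = 13.42, so K_p = 180.1/3.4 = 53.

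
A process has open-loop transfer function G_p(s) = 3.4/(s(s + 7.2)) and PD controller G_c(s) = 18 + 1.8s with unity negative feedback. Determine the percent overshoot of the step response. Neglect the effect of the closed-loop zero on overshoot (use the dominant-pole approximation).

0.611%

Forward path: (18 + 1.8s)·3.4/(s(s+7.2)). The closed-loop characteristic equation is s² + (7.2 + 3.4·1.8)s + 3.4·18 = 0.
That is s² + 13.32s + 61.2 = 0, so ω_n = 7.823 rad/s and ζ = 13.32/(2·7.823) = 0.8513.
%OS = 100·exp(−πζ/√(1−ζ²)) = 0.611%.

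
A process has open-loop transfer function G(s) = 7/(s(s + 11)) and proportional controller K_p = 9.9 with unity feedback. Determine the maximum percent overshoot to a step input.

6.3%

From 1 + K_pG(s) = 0: s² + 11s + 69.3 = 0 ⇒ ω_n = 8.325, ζ = 0.6607.
%OS = 100·exp(−πζ/√(1−ζ²)) = 100·exp(−π·0.6607/√0.5635) = 6.3%.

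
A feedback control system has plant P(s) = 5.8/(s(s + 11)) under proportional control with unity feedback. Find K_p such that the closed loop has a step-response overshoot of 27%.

From %OS = 100·exp(−πζ/√(1−ζ²)) = 27%, ζ = −ln(0.27)/√(π²+ln²(0.27)) = 0.3847.
Characteristic equation s² + 11s + 5.8K_p = 0 gives ζ = 11/(2√(5.8K_p)).
Setting ζ = 0.3847: √(5.8K_p) = 11/(2·0.3847) = 14.3, so K_p = 204.4/5.8 = 35.2.

K_p = 35.2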